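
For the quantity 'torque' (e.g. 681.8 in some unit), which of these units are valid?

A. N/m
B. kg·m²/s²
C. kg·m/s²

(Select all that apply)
B

torque has SI base units: kg * m^2 / s^2

Checking each option against kg * m^2 / s^2:
  A. N/m: ✗ does not match
  B. kg·m²/s²: ✓ matches
  C. kg·m/s²: ✗ does not match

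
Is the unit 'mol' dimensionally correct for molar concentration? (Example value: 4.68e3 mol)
No

molar concentration has SI base units: mol / m^3
mol does NOT reduce to mol / m^3; a valid unit for molar concentration would be e.g. mol/m³.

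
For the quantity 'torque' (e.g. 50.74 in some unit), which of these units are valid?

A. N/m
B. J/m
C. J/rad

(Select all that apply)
C

torque has SI base units: kg * m^2 / s^2

Checking each option against kg * m^2 / s^2:
  A. N/m: ✗ does not match
  B. J/m: ✗ does not match
  C. J/rad: ✓ matches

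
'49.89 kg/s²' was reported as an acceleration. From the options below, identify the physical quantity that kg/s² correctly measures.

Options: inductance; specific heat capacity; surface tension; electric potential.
surface tension

acceleration should have units dimensionally equivalent to m / s^2 (e.g. m/s²).
The given unit 'kg/s²' reduces to kg / s^2. Of the listed options, that is the dimensionality of surface tension.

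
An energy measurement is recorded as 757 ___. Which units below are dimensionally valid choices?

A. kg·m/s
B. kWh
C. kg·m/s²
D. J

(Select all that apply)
B, D

energy has SI base units: kg * m^2 / s^2

Checking each option against kg * m^2 / s^2:
  A. kg·m/s: ✗ does not match
  B. kWh: ✓ matches
  C. kg·m/s²: ✗ does not match
  D. J: ✓ matches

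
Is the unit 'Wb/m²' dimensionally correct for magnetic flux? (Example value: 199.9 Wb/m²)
No

magnetic flux has SI base units: kg * m^2 / (A * s^2)
Wb/m² does NOT reduce to kg * m^2 / (A * s^2); a valid unit for magnetic flux would be e.g. Wb.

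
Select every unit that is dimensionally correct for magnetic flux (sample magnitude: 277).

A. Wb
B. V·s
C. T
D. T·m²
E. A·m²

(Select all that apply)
A, B, D

magnetic flux has SI base units: kg * m^2 / (A * s^2)

Checking each option against kg * m^2 / (A * s^2):
  A. Wb: ✓ matches
  B. V·s: ✓ matches
  C. T: ✗ does not match
  D. T·m²: ✓ matches
  E. A·m²: ✗ does not match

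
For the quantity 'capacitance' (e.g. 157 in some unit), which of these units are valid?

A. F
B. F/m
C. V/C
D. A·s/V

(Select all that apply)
A, D

capacitance has SI base units: A^2 * s^4 / (kg * m^2)

Checking each option against A^2 * s^4 / (kg * m^2):
  A. F: ✓ matches
  B. F/m: ✗ does not match
  C. V/C: ✗ does not match
  D. A·s/V: ✓ matches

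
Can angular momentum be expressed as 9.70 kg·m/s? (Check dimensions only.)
No

angular momentum has SI base units: kg * m^2 / s
kg·m/s does NOT reduce to kg * m^2 / s; a valid unit for angular momentum would be e.g. kg·m²/s.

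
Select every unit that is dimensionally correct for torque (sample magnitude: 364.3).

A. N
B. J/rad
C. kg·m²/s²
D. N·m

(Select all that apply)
B, C, D

torque has SI base units: kg * m^2 / s^2

Checking each option against kg * m^2 / s^2:
  A. N: ✗ does not match
  B. J/rad: ✓ matches
  C. kg·m²/s²: ✓ matches
  D. N·m: ✓ matches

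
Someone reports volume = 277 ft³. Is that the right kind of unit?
Yes

volume has SI base units: m^3
ft³ reduces to the same SI base units, so it is a valid unit for volume.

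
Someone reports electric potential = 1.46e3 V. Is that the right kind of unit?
Yes

electric potential has SI base units: kg * m^2 / (A * s^3)
V reduces to the same SI base units, so it is a valid unit for electric potential.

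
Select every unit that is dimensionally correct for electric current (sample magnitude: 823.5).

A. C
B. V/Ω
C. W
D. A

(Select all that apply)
B, D

electric current has SI base units: A

Checking each option against A:
  A. C: ✗ does not match
  B. V/Ω: ✓ matches
  C. W: ✗ does not match
  D. A: ✓ matches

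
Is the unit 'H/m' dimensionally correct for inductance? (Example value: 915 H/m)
No

inductance has SI base units: kg * m^2 / (A^2 * s^2)
H/m does NOT reduce to kg * m^2 / (A^2 * s^2); a valid unit for inductance would be e.g. H.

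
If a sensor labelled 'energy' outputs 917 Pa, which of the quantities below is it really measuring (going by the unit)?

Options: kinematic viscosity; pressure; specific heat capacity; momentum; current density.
pressure

energy should have units dimensionally equivalent to kg * m^2 / s^2 (e.g. J).
The given unit 'Pa' reduces to kg / (m * s^2). Of the listed options, that is the dimensionality of pressure.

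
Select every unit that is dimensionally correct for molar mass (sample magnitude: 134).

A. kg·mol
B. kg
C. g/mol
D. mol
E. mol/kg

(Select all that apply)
C

molar mass has SI base units: kg / mol

Checking each option against kg / mol:
  A. kg·mol: ✗ does not match
  B. kg: ✗ does not match
  C. g/mol: ✓ matches
  D. mol: ✗ does not match
  E. mol/kg: ✗ does not match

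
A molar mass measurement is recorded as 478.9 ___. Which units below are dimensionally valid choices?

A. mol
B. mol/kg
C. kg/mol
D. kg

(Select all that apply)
C

molar mass has SI base units: kg / mol

Checking each option against kg / mol:
  A. mol: ✗ does not match
  B. mol/kg: ✗ does not match
  C. kg/mol: ✓ matches
  D. kg: ✗ does not match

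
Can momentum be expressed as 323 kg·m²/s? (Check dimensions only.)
No

momentum has SI base units: kg * m / s
kg·m²/s does NOT reduce to kg * m / s; a valid unit for momentum would be e.g. kg·m/s.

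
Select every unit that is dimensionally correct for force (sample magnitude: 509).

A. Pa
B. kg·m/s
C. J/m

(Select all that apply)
C

force has SI base units: kg * m / s^2

Checking each option against kg * m / s^2:
  A. Pa: ✗ does not match
  B. kg·m/s: ✗ does not match
  C. J/m: ✓ matches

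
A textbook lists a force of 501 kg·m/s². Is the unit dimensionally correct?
Yes

force has SI base units: kg * m / s^2
kg·m/s² reduces to the same SI base units, so it is a valid unit for force.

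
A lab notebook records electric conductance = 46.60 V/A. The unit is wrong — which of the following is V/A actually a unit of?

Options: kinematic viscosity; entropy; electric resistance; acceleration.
electric resistance

electric conductance should have units dimensionally equivalent to A^2 * s^3 / (kg * m^2) (e.g. S).
The given unit 'V/A' reduces to kg * m^2 / (A^2 * s^3). Of the listed options, that is the dimensionality of electric resistance.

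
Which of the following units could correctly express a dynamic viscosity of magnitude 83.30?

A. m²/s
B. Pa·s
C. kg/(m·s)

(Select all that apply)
B, C

dynamic viscosity has SI base units: kg / (m * s)

Checking each option against kg / (m * s):
  A. m²/s: ✗ does not match
  B. Pa·s: ✓ matches
  C. kg/(m·s): ✓ matches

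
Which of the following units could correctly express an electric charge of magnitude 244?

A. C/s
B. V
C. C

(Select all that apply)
C

electric charge has SI base units: A * s

Checking each option against A * s:
  A. C/s: ✗ does not match
  B. V: ✗ does not match
  C. C: ✓ matches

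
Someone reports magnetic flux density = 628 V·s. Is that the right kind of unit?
No

magnetic flux density has SI base units: kg / (A * s^2)
V·s does NOT reduce to kg / (A * s^2); a valid unit for magnetic flux density would be e.g. T.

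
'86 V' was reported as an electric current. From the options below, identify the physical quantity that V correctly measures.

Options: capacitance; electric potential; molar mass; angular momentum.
electric potential

electric current should have units dimensionally equivalent to A (e.g. A).
The given unit 'V' reduces to kg * m^2 / (A * s^3). Of the listed options, that is the dimensionality of electric potential.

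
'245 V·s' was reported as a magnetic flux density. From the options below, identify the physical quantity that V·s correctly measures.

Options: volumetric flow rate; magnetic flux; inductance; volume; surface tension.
magnetic flux

magnetic flux density should have units dimensionally equivalent to kg / (A * s^2) (e.g. T).
The given unit 'V·s' reduces to kg * m^2 / (A * s^2). Of the listed options, that is the dimensionality of magnetic flux.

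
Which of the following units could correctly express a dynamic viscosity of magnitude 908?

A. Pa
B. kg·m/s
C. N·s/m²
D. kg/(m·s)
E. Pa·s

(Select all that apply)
C, D, E

dynamic viscosity has SI base units: kg / (m * s)

Checking each option against kg / (m * s):
  A. Pa: ✗ does not match
  B. kg·m/s: ✗ does not match
  C. N·s/m²: ✓ matches
  D. kg/(m·s): ✓ matches
  E. Pa·s: ✓ matches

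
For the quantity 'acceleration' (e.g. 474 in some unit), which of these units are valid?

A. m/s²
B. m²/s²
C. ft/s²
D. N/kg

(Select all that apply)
A, C, D

acceleration has SI base units: m / s^2

Checking each option against m / s^2:
  A. m/s²: ✓ matches
  B. m²/s²: ✗ does not match
  C. ft/s²: ✓ matches
  D. N/kg: ✓ matches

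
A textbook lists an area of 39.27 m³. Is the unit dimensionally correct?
No

area has SI base units: m^2
m³ does NOT reduce to m^2; a valid unit for area would be e.g. m².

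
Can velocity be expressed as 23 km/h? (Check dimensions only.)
Yes

velocity has SI base units: m / s
km/h reduces to the same SI base units, so it is a valid unit for velocity.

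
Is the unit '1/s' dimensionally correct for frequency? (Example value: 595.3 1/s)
Yes

frequency has SI base units: 1 / s
1/s reduces to the same SI base units, so it is a valid unit for frequency.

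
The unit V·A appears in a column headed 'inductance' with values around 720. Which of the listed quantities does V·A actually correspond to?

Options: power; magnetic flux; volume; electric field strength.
power

inductance should have units dimensionally equivalent to kg * m^2 / (A^2 * s^2) (e.g. H).
The given unit 'V·A' reduces to kg * m^2 / s^3. Of the listed options, that is the dimensionality of power.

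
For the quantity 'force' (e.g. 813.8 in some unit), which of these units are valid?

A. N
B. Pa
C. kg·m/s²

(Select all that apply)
A, C

force has SI base units: kg * m / s^2

Checking each option against kg * m / s^2:
  A. N: ✓ matches
  B. Pa: ✗ does not match
  C. kg·m/s²: ✓ matches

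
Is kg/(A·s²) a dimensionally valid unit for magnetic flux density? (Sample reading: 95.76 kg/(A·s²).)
Yes

magnetic flux density has SI base units: kg / (A * s^2)
kg/(A·s²) reduces to the same SI base units, so it is a valid unit for magnetic flux density.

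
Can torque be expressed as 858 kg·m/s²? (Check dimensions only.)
No

torque has SI base units: kg * m^2 / s^2
kg·m/s² does NOT reduce to kg * m^2 / s^2; a valid unit for torque would be e.g. N·m.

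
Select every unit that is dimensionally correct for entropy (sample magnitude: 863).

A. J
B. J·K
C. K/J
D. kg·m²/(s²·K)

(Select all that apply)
D

entropy has SI base units: kg * m^2 / (s^2 * K)

Checking each option against kg * m^2 / (s^2 * K):
  A. J: ✗ does not match
  B. J·K: ✗ does not match
  C. K/J: ✗ does not match
  D. kg·m²/(s²·K): ✓ matches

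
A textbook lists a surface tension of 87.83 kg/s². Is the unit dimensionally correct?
Yes

surface tension has SI base units: kg / s^2
kg/s² reduces to the same SI base units, so it is a valid unit for surface tension.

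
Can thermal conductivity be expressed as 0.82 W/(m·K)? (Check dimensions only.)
Yes

thermal conductivity has SI base units: kg * m / (s^3 * K)
W/(m·K) reduces to the same SI base units, so it is a valid unit for thermal conductivity.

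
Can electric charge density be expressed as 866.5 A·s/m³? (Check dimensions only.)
Yes

electric charge density has SI base units: A * s / m^3
A·s/m³ reduces to the same SI base units, so it is a valid unit for electric charge density.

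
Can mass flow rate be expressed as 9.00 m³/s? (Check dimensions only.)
No

mass flow rate has SI base units: kg / s
m³/s does NOT reduce to kg / s; a valid unit for mass flow rate would be e.g. kg/s.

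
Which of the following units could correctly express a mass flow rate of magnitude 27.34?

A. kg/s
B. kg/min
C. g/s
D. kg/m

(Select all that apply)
A, B, C

mass flow rate has SI base units: kg / s

Checking each option against kg / s:
  A. kg/s: ✓ matches
  B. kg/min: ✓ matches
  C. g/s: ✓ matches
  D. kg/m: ✗ does not match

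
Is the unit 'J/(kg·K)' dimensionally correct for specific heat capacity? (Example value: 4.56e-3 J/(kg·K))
Yes

specific heat capacity has SI base units: m^2 / (s^2 * K)
J/(kg·K) reduces to the same SI base units, so it is a valid unit for specific heat capacity.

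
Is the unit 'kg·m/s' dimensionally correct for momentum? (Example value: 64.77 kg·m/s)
Yes

momentum has SI base units: kg * m / s
kg·m/s reduces to the same SI base units, so it is a valid unit for momentum.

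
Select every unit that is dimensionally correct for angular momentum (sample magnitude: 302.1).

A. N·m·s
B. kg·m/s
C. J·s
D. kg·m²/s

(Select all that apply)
A, C, D

angular momentum has SI base units: kg * m^2 / s

Checking each option against kg * m^2 / s:
  A. N·m·s: ✓ matches
  B. kg·m/s: ✗ does not match
  C. J·s: ✓ matches
  D. kg·m²/s: ✓ matches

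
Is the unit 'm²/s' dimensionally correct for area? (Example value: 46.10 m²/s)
No

area has SI base units: m^2
m²/s does NOT reduce to m^2; a valid unit for area would be e.g. m².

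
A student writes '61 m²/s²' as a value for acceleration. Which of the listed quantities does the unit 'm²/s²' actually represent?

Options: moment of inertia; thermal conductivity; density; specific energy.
specific energy

acceleration should have units dimensionally equivalent to m / s^2 (e.g. m/s²).
The given unit 'm²/s²' reduces to m^2 / s^2. Of the listed options, that is the dimensionality of specific energy.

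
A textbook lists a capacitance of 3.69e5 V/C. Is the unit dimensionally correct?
No

capacitance has SI base units: A^2 * s^4 / (kg * m^2)
V/C does NOT reduce to A^2 * s^4 / (kg * m^2); a valid unit for capacitance would be e.g. F.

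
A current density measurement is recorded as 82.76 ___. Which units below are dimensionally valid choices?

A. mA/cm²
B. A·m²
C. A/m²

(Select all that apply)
A, C

current density has SI base units: A / m^2

Checking each option against A / m^2:
  A. mA/cm²: ✓ matches
  B. A·m²: ✗ does not match
  C. A/m²: ✓ matches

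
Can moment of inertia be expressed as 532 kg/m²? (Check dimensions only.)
No

moment of inertia has SI base units: kg * m^2
kg/m² does NOT reduce to kg * m^2; a valid unit for moment of inertia would be e.g. kg·m².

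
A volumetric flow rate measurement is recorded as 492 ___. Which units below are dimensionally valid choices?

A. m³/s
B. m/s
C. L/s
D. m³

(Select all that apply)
A, C

volumetric flow rate has SI base units: m^3 / s

Checking each option against m^3 / s:
  A. m³/s: ✓ matches
  B. m/s: ✗ does not match
  C. L/s: ✓ matches
  D. m³: ✗ does not match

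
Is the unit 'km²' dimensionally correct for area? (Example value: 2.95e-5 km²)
Yes

area has SI base units: m^2
km² reduces to the same SI base units, so it is a valid unit for area.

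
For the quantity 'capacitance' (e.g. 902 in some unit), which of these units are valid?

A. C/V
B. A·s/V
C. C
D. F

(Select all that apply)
A, B, D

capacitance has SI base units: A^2 * s^4 / (kg * m^2)

Checking each option against A^2 * s^4 / (kg * m^2):
  A. C/V: ✓ matches
  B. A·s/V: ✓ matches
  C. C: ✗ does not match
  D. F: ✓ matches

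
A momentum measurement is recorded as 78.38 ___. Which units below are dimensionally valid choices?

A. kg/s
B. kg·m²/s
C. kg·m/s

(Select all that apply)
C

momentum has SI base units: kg * m / s

Checking each option against kg * m / s:
  A. kg/s: ✗ does not match
  B. kg·m²/s: ✗ does not match
  C. kg·m/s: ✓ matches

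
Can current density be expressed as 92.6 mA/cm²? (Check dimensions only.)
Yes

current density has SI base units: A / m^2
mA/cm² reduces to the same SI base units, so it is a valid unit for current density.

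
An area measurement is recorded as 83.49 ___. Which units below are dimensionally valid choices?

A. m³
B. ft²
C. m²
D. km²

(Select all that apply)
B, C, D

area has SI base units: m^2

Checking each option against m^2:
  A. m³: ✗ does not match
  B. ft²: ✓ matches
  C. m²: ✓ matches
  D. km²: ✓ matches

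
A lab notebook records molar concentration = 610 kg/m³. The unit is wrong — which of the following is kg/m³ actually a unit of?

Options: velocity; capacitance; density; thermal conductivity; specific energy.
density

molar concentration should have units dimensionally equivalent to mol / m^3 (e.g. mol/m³).
The given unit 'kg/m³' reduces to kg / m^3. Of the listed options, that is the dimensionality of density.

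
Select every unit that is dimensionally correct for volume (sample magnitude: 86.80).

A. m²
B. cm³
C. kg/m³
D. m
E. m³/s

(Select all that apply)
B

volume has SI base units: m^3

Checking each option against m^3:
  A. m²: ✗ does not match
  B. cm³: ✓ matches
  C. kg/m³: ✗ does not match
  D. m: ✗ does not match
  E. m³/s: ✗ does not match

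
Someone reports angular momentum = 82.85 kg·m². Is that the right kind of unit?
No

angular momentum has SI base units: kg * m^2 / s
kg·m² does NOT reduce to kg * m^2 / s; a valid unit for angular momentum would be e.g. kg·m²/s.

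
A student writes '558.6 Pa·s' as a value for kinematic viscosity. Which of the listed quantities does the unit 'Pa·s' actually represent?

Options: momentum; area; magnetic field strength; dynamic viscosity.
dynamic viscosity

kinematic viscosity should have units dimensionally equivalent to m^2 / s (e.g. m²/s).
The given unit 'Pa·s' reduces to kg / (m * s). Of the listed options, that is the dimensionality of dynamic viscosity.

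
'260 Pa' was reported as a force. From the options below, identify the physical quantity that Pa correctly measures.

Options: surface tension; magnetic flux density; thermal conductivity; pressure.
pressure

force should have units dimensionally equivalent to kg * m / s^2 (e.g. N).
The given unit 'Pa' reduces to kg / (m * s^2). Of the listed options, that is the dimensionality of pressure.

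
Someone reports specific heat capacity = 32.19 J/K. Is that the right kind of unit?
No

specific heat capacity has SI base units: m^2 / (s^2 * K)
J/K does NOT reduce to m^2 / (s^2 * K); a valid unit for specific heat capacity would be e.g. J/(kg·K).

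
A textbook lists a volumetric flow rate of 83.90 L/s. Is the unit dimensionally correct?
Yes

volumetric flow rate has SI base units: m^3 / s
L/s reduces to the same SI base units, so it is a valid unit for volumetric flow rate.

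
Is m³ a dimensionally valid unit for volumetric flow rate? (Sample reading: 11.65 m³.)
No

volumetric flow rate has SI base units: m^3 / s
m³ does NOT reduce to m^3 / s; a valid unit for volumetric flow rate would be e.g. m³/s.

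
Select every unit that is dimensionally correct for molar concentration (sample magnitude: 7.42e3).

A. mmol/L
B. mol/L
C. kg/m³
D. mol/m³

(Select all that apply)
A, B, D

molar concentration has SI base units: mol / m^3

Checking each option against mol / m^3:
  A. mmol/L: ✓ matches
  B. mol/L: ✓ matches
  C. kg/m³: ✗ does not match
  D. mol/m³: ✓ matches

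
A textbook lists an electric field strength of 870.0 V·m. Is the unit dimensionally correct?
No

electric field strength has SI base units: kg * m / (A * s^3)
V·m does NOT reduce to kg * m / (A * s^3); a valid unit for electric field strength would be e.g. V/m.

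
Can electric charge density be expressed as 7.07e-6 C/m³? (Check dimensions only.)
Yes

electric charge density has SI base units: A * s / m^3
C/m³ reduces to the same SI base units, so it is a valid unit for electric charge density.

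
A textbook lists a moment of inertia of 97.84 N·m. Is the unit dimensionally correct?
No

moment of inertia has SI base units: kg * m^2
N·m does NOT reduce to kg * m^2; a valid unit for moment of inertia would be e.g. kg·m².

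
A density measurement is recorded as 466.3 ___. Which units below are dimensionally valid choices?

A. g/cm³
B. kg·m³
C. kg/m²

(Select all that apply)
A

density has SI base units: kg / m^3

Checking each option against kg / m^3:
  A. g/cm³: ✓ matches
  B. kg·m³: ✗ does not match
  C. kg/m²: ✗ does not match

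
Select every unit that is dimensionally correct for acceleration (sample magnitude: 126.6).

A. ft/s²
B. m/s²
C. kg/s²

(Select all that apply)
A, B

acceleration has SI base units: m / s^2

Checking each option against m / s^2:
  A. ft/s²: ✓ matches
  B. m/s²: ✓ matches
  C. kg/s²: ✗ does not match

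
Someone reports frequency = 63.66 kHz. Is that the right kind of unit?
Yes

frequency has SI base units: 1 / s
kHz reduces to the same SI base units, so it is a valid unit for frequency.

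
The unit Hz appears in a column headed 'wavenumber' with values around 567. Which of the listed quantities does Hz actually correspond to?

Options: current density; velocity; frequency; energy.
frequency

wavenumber should have units dimensionally equivalent to 1 / m (e.g. 1/m).
The given unit 'Hz' reduces to 1 / s. Of the listed options, that is the dimensionality of frequency.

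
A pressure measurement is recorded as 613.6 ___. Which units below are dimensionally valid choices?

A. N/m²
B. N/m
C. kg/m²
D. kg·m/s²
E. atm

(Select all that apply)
A, E

pressure has SI base units: kg / (m * s^2)

Checking each option against kg / (m * s^2):
  A. N/m²: ✓ matches
  B. N/m: ✗ does not match
  C. kg/m²: ✗ does not match
  D. kg·m/s²: ✗ does not match
  E. atm: ✓ matches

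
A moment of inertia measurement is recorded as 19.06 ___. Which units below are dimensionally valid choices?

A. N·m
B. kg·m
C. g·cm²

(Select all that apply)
C

moment of inertia has SI base units: kg * m^2

Checking each option against kg * m^2:
  A. N·m: ✗ does not match
  B. kg·m: ✗ does not match
  C. g·cm²: ✓ matches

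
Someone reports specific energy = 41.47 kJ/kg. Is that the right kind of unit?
Yes

specific energy has SI base units: m^2 / s^2
kJ/kg reduces to the same SI base units, so it is a valid unit for specific energy.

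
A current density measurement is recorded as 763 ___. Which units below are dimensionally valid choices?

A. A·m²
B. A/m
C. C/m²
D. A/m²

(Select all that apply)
D

current density has SI base units: A / m^2

Checking each option against A / m^2:
  A. A·m²: ✗ does not match
  B. A/m: ✗ does not match
  C. C/m²: ✗ does not match
  D. A/m²: ✓ matches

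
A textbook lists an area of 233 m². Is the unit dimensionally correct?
Yes

area has SI base units: m^2
m² reduces to the same SI base units, so it is a valid unit for area.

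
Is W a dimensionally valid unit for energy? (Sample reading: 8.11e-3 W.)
No

energy has SI base units: kg * m^2 / s^2
W does NOT reduce to kg * m^2 / s^2; a valid unit for energy would be e.g. J.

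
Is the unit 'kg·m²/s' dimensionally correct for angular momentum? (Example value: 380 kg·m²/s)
Yes

angular momentum has SI base units: kg * m^2 / s
kg·m²/s reduces to the same SI base units, so it is a valid unit for angular momentum.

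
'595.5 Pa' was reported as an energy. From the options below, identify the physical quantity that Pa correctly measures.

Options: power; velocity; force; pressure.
pressure

energy should have units dimensionally equivalent to kg * m^2 / s^2 (e.g. J).
The given unit 'Pa' reduces to kg / (m * s^2). Of the listed options, that is the dimensionality of pressure.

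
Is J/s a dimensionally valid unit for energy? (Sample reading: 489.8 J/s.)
No

energy has SI base units: kg * m^2 / s^2
J/s does NOT reduce to kg * m^2 / s^2; a valid unit for energy would be e.g. J.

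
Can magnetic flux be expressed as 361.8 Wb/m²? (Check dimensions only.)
No

magnetic flux has SI base units: kg * m^2 / (A * s^2)
Wb/m² does NOT reduce to kg * m^2 / (A * s^2); a valid unit for magnetic flux would be e.g. Wb.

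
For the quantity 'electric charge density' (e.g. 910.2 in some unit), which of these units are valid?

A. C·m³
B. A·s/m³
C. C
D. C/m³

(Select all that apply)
B, D

electric charge density has SI base units: A * s / m^3

Checking each option against A * s / m^3:
  A. C·m³: ✗ does not match
  B. A·s/m³: ✓ matches
  C. C: ✗ does not match
  D. C/m³: ✓ matches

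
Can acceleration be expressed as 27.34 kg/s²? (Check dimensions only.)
No

acceleration has SI base units: m / s^2
kg/s² does NOT reduce to m / s^2; a valid unit for acceleration would be e.g. m/s².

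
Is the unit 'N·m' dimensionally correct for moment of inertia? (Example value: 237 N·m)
No

moment of inertia has SI base units: kg * m^2
N·m does NOT reduce to kg * m^2; a valid unit for moment of inertia would be e.g. kg·m².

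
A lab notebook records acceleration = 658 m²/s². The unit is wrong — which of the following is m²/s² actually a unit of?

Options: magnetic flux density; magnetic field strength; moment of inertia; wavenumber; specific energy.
specific energy

acceleration should have units dimensionally equivalent to m / s^2 (e.g. m/s²).
The given unit 'm²/s²' reduces to m^2 / s^2. Of the listed options, that is the dimensionality of specific energy.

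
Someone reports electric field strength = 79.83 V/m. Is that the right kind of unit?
Yes

electric field strength has SI base units: kg * m / (A * s^3)
V/m reduces to the same SI base units, so it is a valid unit for electric field strength.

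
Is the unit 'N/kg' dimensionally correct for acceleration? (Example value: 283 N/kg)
Yes

acceleration has SI base units: m / s^2
N/kg reduces to the same SI base units, so it is a valid unit for acceleration.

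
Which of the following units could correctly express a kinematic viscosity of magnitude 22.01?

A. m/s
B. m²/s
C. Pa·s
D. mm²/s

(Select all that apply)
B, D

kinematic viscosity has SI base units: m^2 / s

Checking each option against m^2 / s:
  A. m/s: ✗ does not match
  B. m²/s: ✓ matches
  C. Pa·s: ✗ does not match
  D. mm²/s: ✓ matches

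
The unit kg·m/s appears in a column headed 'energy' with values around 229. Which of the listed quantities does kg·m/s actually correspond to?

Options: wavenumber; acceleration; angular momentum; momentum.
momentum

energy should have units dimensionally equivalent to kg * m^2 / s^2 (e.g. J).
The given unit 'kg·m/s' reduces to kg * m / s. Of the listed options, that is the dimensionality of momentum.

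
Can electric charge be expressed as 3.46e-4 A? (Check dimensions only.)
No

electric charge has SI base units: A * s
A does NOT reduce to A * s; a valid unit for electric charge would be e.g. C.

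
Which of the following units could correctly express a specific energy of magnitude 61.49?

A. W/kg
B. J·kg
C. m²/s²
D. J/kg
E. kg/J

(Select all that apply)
C, D

specific energy has SI base units: m^2 / s^2

Checking each option against m^2 / s^2:
  A. W/kg: ✗ does not match
  B. J·kg: ✗ does not match
  C. m²/s²: ✓ matches
  D. J/kg: ✓ matches
  E. kg/J: ✗ does not match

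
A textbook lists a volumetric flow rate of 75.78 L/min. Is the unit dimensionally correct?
Yes

volumetric flow rate has SI base units: m^3 / s
L/min reduces to the same SI base units, so it is a valid unit for volumetric flow rate.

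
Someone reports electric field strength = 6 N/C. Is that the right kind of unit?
Yes

electric field strength has SI base units: kg * m / (A * s^3)
N/C reduces to the same SI base units, so it is a valid unit for electric field strength.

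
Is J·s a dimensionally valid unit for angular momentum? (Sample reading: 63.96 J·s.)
Yes

angular momentum has SI base units: kg * m^2 / s
J·s reduces to the same SI base units, so it is a valid unit for angular momentum.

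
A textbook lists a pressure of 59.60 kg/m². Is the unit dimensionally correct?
No

pressure has SI base units: kg / (m * s^2)
kg/m² does NOT reduce to kg / (m * s^2); a valid unit for pressure would be e.g. Pa.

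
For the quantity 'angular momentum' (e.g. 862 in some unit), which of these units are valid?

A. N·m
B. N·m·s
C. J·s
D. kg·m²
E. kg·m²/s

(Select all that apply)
B, C, E

angular momentum has SI base units: kg * m^2 / s

Checking each option against kg * m^2 / s:
  A. N·m: ✗ does not match
  B. N·m·s: ✓ matches
  C. J·s: ✓ matches
  D. kg·m²: ✗ does not match
  E. kg·m²/s: ✓ matches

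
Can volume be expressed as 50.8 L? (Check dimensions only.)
Yes

volume has SI base units: m^3
L reduces to the same SI base units, so it is a valid unit for volume.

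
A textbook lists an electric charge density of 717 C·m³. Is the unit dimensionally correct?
No

electric charge density has SI base units: A * s / m^3
C·m³ does NOT reduce to A * s / m^3; a valid unit for electric charge density would be e.g. C/m³.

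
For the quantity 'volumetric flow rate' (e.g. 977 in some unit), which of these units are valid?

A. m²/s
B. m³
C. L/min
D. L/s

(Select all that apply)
C, D

volumetric flow rate has SI base units: m^3 / s

Checking each option against m^3 / s:
  A. m²/s: ✗ does not match
  B. m³: ✗ does not match
  C. L/min: ✓ matches
  D. L/s: ✓ matches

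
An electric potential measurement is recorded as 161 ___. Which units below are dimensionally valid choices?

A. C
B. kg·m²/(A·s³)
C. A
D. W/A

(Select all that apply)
B, D

electric potential has SI base units: kg * m^2 / (A * s^3)

Checking each option against kg * m^2 / (A * s^3):
  A. C: ✗ does not match
  B. kg·m²/(A·s³): ✓ matches
  C. A: ✗ does not match
  D. W/A: ✓ matches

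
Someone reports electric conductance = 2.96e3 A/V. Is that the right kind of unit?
Yes

electric conductance has SI base units: A^2 * s^3 / (kg * m^2)
A/V reduces to the same SI base units, so it is a valid unit for electric conductance.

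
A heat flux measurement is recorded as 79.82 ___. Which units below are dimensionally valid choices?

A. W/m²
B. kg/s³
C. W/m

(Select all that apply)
A, B

heat flux has SI base units: kg / s^3

Checking each option against kg / s^3:
  A. W/m²: ✓ matches
  B. kg/s³: ✓ matches
  C. W/m: ✗ does not match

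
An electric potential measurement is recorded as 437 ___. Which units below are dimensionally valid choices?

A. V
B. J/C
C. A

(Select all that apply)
A, B

electric potential has SI base units: kg * m^2 / (A * s^3)

Checking each option against kg * m^2 / (A * s^3):
  A. V: ✓ matches
  B. J/C: ✓ matches
  C. A: ✗ does not match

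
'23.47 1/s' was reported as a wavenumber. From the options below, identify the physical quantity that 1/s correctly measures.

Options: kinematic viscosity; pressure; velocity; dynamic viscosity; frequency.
frequency

wavenumber should have units dimensionally equivalent to 1 / m (e.g. 1/m).
The given unit '1/s' reduces to 1 / s. Of the listed options, that is the dimensionality of frequency.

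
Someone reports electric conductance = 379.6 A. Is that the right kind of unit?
No

electric conductance has SI base units: A^2 * s^3 / (kg * m^2)
A does NOT reduce to A^2 * s^3 / (kg * m^2); a valid unit for electric conductance would be e.g. S.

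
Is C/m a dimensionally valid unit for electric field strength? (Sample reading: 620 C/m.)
No

electric field strength has SI base units: kg * m / (A * s^3)
C/m does NOT reduce to kg * m / (A * s^3); a valid unit for electric field strength would be e.g. V/m.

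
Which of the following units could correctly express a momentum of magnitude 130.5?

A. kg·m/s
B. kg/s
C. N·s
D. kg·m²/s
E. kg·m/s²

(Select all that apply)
A, C

momentum has SI base units: kg * m / s

Checking each option against kg * m / s:
  A. kg·m/s: ✓ matches
  B. kg/s: ✗ does not match
  C. N·s: ✓ matches
  D. kg·m²/s: ✗ does not match
  E. kg·m/s²: ✗ does not match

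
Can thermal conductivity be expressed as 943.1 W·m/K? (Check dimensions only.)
No

thermal conductivity has SI base units: kg * m / (s^3 * K)
W·m/K does NOT reduce to kg * m / (s^3 * K); a valid unit for thermal conductivity would be e.g. W/(m·K).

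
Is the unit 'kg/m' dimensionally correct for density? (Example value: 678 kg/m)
No

density has SI base units: kg / m^3
kg/m does NOT reduce to kg / m^3; a valid unit for density would be e.g. kg/m³.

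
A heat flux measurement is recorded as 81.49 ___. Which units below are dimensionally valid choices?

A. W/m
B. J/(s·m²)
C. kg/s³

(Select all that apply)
B, C

heat flux has SI base units: kg / s^3

Checking each option against kg / s^3:
  A. W/m: ✗ does not match
  B. J/(s·m²): ✓ matches
  C. kg/s³: ✓ matches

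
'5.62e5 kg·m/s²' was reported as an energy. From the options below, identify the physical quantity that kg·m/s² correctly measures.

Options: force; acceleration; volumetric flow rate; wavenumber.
force

energy should have units dimensionally equivalent to kg * m^2 / s^2 (e.g. J).
The given unit 'kg·m/s²' reduces to kg * m / s^2. Of the listed options, that is the dimensionality of force.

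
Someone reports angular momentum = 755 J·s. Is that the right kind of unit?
Yes

angular momentum has SI base units: kg * m^2 / s
J·s reduces to the same SI base units, so it is a valid unit for angular momentum.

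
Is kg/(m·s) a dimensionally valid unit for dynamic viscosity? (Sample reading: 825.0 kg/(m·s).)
Yes

dynamic viscosity has SI base units: kg / (m * s)
kg/(m·s) reduces to the same SI base units, so it is a valid unit for dynamic viscosity.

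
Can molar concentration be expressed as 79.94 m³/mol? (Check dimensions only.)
No

molar concentration has SI base units: mol / m^3
m³/mol does NOT reduce to mol / m^3; a valid unit for molar concentration would be e.g. mol/m³.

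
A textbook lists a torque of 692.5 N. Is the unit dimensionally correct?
No

torque has SI base units: kg * m^2 / s^2
N does NOT reduce to kg * m^2 / s^2; a valid unit for torque would be e.g. N·m.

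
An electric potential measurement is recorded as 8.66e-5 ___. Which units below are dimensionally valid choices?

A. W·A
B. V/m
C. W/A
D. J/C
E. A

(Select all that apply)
C, D

electric potential has SI base units: kg * m^2 / (A * s^3)

Checking each option against kg * m^2 / (A * s^3):
  A. W·A: ✗ does not match
  B. V/m: ✗ does not match
  C. W/A: ✓ matches
  D. J/C: ✓ matches
  E. A: ✗ does not match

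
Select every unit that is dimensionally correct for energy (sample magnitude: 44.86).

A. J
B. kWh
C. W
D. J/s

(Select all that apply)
A, B

energy has SI base units: kg * m^2 / s^2

Checking each option against kg * m^2 / s^2:
  A. J: ✓ matches
  B. kWh: ✓ matches
  C. W: ✗ does not match
  D. J/s: ✗ does not match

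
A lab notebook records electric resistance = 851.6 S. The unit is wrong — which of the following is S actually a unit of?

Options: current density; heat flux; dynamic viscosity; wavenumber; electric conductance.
electric conductance

electric resistance should have units dimensionally equivalent to kg * m^2 / (A^2 * s^3) (e.g. Ω).
The given unit 'S' reduces to A^2 * s^3 / (kg * m^2). Of the listed options, that is the dimensionality of electric conductance.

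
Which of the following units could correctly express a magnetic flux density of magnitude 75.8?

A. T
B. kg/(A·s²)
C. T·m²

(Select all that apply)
A, B

magnetic flux density has SI base units: kg / (A * s^2)

Checking each option against kg / (A * s^2):
  A. T: ✓ matches
  B. kg/(A·s²): ✓ matches
  C. T·m²: ✗ does not match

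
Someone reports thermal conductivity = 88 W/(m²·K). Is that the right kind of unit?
No

thermal conductivity has SI base units: kg * m / (s^3 * K)
W/(m²·K) does NOT reduce to kg * m / (s^3 * K); a valid unit for thermal conductivity would be e.g. W/(m·K).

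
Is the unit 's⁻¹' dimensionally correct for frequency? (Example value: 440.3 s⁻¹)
Yes

frequency has SI base units: 1 / s
s⁻¹ reduces to the same SI base units, so it is a valid unit for frequency.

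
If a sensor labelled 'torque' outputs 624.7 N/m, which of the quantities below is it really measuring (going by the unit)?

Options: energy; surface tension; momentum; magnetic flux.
surface tension

torque should have units dimensionally equivalent to kg * m^2 / s^2 (e.g. N·m).
The given unit 'N/m' reduces to kg / s^2. Of the listed options, that is the dimensionality of surface tension.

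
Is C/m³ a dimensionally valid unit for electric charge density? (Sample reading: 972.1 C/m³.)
Yes

electric charge density has SI base units: A * s / m^3
C/m³ reduces to the same SI base units, so it is a valid unit for electric charge density.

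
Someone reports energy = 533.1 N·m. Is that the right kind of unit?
Yes

energy has SI base units: kg * m^2 / s^2
N·m reduces to the same SI base units, so it is a valid unit for energy.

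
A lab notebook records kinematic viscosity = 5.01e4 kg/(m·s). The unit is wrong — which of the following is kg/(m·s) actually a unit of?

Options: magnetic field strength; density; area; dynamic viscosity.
dynamic viscosity

kinematic viscosity should have units dimensionally equivalent to m^2 / s (e.g. m²/s).
The given unit 'kg/(m·s)' reduces to kg / (m * s). Of the listed options, that is the dimensionality of dynamic viscosity.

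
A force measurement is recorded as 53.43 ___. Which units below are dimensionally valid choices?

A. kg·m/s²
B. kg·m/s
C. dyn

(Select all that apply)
A, C

force has SI base units: kg * m / s^2

Checking each option against kg * m / s^2:
  A. kg·m/s²: ✓ matches
  B. kg·m/s: ✗ does not match
  C. dyn: ✓ matches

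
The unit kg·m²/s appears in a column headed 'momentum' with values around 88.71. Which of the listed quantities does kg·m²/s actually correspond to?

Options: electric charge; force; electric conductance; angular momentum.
angular momentum

momentum should have units dimensionally equivalent to kg * m / s (e.g. kg·m/s).
The given unit 'kg·m²/s' reduces to kg * m^2 / s. Of the listed options, that is the dimensionality of angular momentum.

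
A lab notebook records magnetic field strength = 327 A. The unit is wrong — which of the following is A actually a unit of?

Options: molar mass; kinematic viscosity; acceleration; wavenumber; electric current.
electric current

magnetic field strength should have units dimensionally equivalent to A / m (e.g. A/m).
The given unit 'A' reduces to A. Of the listed options, that is the dimensionality of electric current.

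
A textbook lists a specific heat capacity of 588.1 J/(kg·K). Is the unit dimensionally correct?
Yes

specific heat capacity has SI base units: m^2 / (s^2 * K)
J/(kg·K) reduces to the same SI base units, so it is a valid unit for specific heat capacity.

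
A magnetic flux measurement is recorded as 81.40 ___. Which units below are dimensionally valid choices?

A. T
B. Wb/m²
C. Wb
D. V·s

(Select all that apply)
C, D

magnetic flux has SI base units: kg * m^2 / (A * s^2)

Checking each option against kg * m^2 / (A * s^2):
  A. T: ✗ does not match
  B. Wb/m²: ✗ does not match
  C. Wb: ✓ matches
  D. V·s: ✓ matches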